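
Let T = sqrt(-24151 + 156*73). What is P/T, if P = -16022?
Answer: 16022*I*sqrt(12763)/12763 ≈ 141.82*I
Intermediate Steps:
T = I*sqrt(12763) (T = sqrt(-24151 + 11388) = sqrt(-12763) = I*sqrt(12763) ≈ 112.97*I)
P/T = -16022*(-I*sqrt(12763)/12763) = -(-16022)*I*sqrt(12763)/12763 = 16022*I*sqrt(12763)/12763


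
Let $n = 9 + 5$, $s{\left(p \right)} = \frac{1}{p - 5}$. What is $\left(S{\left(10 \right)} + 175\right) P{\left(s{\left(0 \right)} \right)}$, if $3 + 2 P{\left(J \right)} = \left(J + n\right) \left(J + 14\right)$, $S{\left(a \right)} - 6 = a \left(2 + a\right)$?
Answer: $\frac{705243}{25} \approx 28210.0$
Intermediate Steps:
$S{\left(a \right)} = 6 + a \left(2 + a\right)$
$s{\left(p \right)} = \frac{1}{-5 + p}$
$n = 14$
$P{\left(J \right)} = - \frac{3}{2} + \frac{\left(14 + J\right)^{2}}{2}$ ($P{\left(J \right)} = - \frac{3}{2} + \frac{\left(J + 14\right) \left(J + 14\right)}{2} = - \frac{3}{2} + \frac{\left(14 + J\right) \left(14 + J\right)}{2} = - \frac{3}{2} + \frac{\left(14 + J\right)^{2}}{2}$)
$\left(S{\left(10 \right)} + 175\right) P{\left(s{\left(0 \right)} \right)} = \left(\left(6 + 10^{2} + 2 \cdot 10\right) + 175\right) \left(\frac{193}{2} + \frac{\left(\frac{1}{-5 + 0}\right)^{2}}{2} + \frac{14}{-5 + 0}\right) = \left(\left(6 + 100 + 20\right) + 175\right) \left(\frac{193}{2} + \frac{\left(\frac{1}{-5}\right)^{2}}{2} + \frac{14}{-5}\right) = \left(126 + 175\right) \left(\frac{193}{2} + \frac{\left(- \frac{1}{5}\right)^{2}}{2} + 14 \left(- \frac{1}{5}\right)\right) = 301 \left(\frac{193}{2} + \frac{1}{2} \cdot \frac{1}{25} - \frac{14}{5}\right) = 301 \left(\frac{193}{2} + \frac{1}{50} - \frac{14}{5}\right) = 301 \cdot \frac{2343}{25} = \frac{705243}{25}$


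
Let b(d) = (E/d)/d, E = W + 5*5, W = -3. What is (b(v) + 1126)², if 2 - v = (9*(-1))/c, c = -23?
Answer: 2412219009424/1874161 ≈ 1.2871e+6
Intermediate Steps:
E = 22 (E = -3 + 5*5 = -3 + 25 = 22)
v = 37/23 (v = 2 - 9*(-1)/(-23) = 2 - (-9)*(-1)/23 = 2 - 1*9/23 = 2 - 9/23 = 37/23 ≈ 1.6087)
b(d) = 22/d² (b(d) = (22/d)/d = 22/d²)
(b(v) + 1126)² = (22/(37/23)² + 1126)² = (22*(529/1369) + 1126)² = (11638/1369 + 1126)² = (1553132/1369)² = 2412219009424/1874161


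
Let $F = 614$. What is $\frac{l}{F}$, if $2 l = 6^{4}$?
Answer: $\frac{324}{307} \approx 1.0554$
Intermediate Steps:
$l = 648$ ($l = \frac{6^{4}}{2} = \frac{1}{2} \cdot 1296 = 648$)
$\frac{l}{F} = \frac{648}{614} = 648 \cdot \frac{1}{614} = \frac{324}{307}$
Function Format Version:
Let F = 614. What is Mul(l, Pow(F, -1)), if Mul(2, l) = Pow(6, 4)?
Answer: Rational(324, 307) ≈ 1.0554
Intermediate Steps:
l = 648 (l = Mul(Rational(1, 2), Pow(6, 4)) = Mul(Rational(1, 2), 1296) = 648)
Mul(l, Pow(F, -1)) = Mul(648, Pow(614, -1)) = Mul(648, Rational(1, 614)) = Rational(324, 307)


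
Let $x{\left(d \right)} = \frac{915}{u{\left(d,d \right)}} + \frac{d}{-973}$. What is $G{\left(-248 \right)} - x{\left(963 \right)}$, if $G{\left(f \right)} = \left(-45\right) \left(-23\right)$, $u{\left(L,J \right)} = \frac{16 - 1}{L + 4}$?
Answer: $- \frac{56386333}{973} \approx -57951.0$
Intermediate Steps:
$u{\left(L,J \right)} = \frac{15}{4 + L}$
$G{\left(f \right)} = 1035$
$x{\left(d \right)} = 244 + \frac{59352 d}{973}$ ($x{\left(d \right)} = \frac{915}{15 \frac{1}{4 + d}} + \frac{d}{-973} = 915 \left(\frac{4}{15} + \frac{d}{15}\right) + d \left(- \frac{1}{973}\right) = \left(244 + 61 d\right) - \frac{d}{973} = 244 + \frac{59352 d}{973}$)
$G{\left(-248 \right)} - x{\left(963 \right)} = 1035 - \left(244 + \frac{59352}{973} \cdot 963\right) = 1035 - \left(244 + \frac{57155976}{973}\right) = 1035 - \frac{57393388}{973} = - \frac{56386333}{973}$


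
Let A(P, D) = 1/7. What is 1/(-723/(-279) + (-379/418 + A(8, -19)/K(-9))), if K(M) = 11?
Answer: 272118/461971 ≈ 0.58904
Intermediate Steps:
A(P, D) = ⅐
1/(-723/(-279) + (-379/418 + A(8, -19)/K(-9))) = 1/(-723/(-279) + (-379/418 + (⅐)/11)) = 1/(-723*(-1/279) + (-379*1/418 + (⅐)*(1/11))) = 1/(241/93 + (-379/418 + 1/77)) = 1/(241/93 - 2615/2926) = 1/(461971/272118) = 272118/461971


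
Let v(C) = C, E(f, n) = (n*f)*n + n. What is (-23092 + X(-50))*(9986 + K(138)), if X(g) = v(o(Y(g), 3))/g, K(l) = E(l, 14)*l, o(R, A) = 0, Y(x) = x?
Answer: -86468963864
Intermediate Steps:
E(f, n) = n + f*n**2 (E(f, n) = (f*n)*n + n = f*n**2 + n = n + f*n**2)
K(l) = l*(14 + 196*l) (K(l) = (14*(1 + l*14))*l = (14*(1 + 14*l))*l = (14 + 196*l)*l = l*(14 + 196*l))
X(g) = 0 (X(g) = 0/g = 0)
(-23092 + X(-50))*(9986 + K(138)) = (-23092 + 0)*(9986 + 14*138*(1 + 14*138)) = -23092*(9986 + 14*138*(1 + 1932)) = -23092*(9986 + 14*138*1933) = -23092*(9986 + 3734556) = -23092*3744542 = -86468963864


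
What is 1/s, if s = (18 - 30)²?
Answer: 1/144 ≈ 0.0069444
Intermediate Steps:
s = 144 (s = (-12)² = 144)
1/s = 1/144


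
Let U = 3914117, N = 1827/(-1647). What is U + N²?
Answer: 131079905422/33489 ≈ 3.9141e+6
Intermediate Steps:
N = -203/183 (N = 1827*(-1/1647) = -203/183 ≈ -1.1093)
U + N² = 3914117 + (-203/183)² = 3914117 + 41209/33489 = 131079905422/33489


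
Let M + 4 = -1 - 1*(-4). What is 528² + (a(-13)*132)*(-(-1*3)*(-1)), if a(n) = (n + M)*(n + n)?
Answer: 134640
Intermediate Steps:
M = -1 (M = -4 + (-1 - 1*(-4)) = -4 + (-1 + 4) = -4 + 3 = -1)
a(n) = 2*n*(-1 + n) (a(n) = (n - 1)*(n + n) = (-1 + n)*(2*n) = 2*n*(-1 + n))
528² + (a(-13)*132)*(-(-1*3)*(-1)) = 528² + ((2*(-13)*(-1 - 13))*132)*(-(-1*3)*(-1)) = 278784 + ((2*(-13)*(-14))*132)*(-(-3)*(-1)) = 278784 + (364*132)*(-1*3) = 278784 + 48048*(-3) = 278784 - 144144 = 134640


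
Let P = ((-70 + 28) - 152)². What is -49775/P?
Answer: -49775/37636 ≈ -1.3225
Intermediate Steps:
P = 37636 (P = (-42 - 152)² = (-194)² = 37636)
-49775/P = -49775/37636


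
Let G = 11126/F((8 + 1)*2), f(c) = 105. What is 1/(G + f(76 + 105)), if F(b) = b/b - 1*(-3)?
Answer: 2/5773 ≈ 0.00034644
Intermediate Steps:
F(b) = 4 (F(b) = 1 + 3 = 4)
G = 5563/2 (G = 11126/4 = 11126*(¼) = 5563/2 ≈ 2781.5)
1/(G + f(76 + 105)) = 1/(5563/2 + 105) = 1/(5773/2) = 2/5773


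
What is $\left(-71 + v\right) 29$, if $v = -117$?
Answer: $-5452$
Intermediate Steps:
$\left(-71 + v\right) 29 = \left(-71 - 117\right) 29 = \left(-188\right) 29 = -5452$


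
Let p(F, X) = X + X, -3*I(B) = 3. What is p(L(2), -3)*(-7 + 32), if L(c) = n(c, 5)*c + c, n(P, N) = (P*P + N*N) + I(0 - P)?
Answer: -150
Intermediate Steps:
I(B) = -1 (I(B) = -⅓*3 = -1)
n(P, N) = -1 + N² + P² (n(P, N) = (P*P + N*N) - 1 = (P² + N²) - 1 = (N² + P²) - 1 = -1 + N² + P²)
L(c) = c + c*(24 + c²) (L(c) = (-1 + 5² + c²)*c + c = (-1 + 25 + c²)*c + c = (24 + c²)*c + c = c*(24 + c²) + c = c + c*(24 + c²))
p(F, X) = 2*X
p(L(2), -3)*(-7 + 32) = (2*(-3))*(-7 + 32) = -6*25 = -150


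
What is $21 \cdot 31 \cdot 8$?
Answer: $5208$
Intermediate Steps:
$21 \cdot 31 \cdot 8 = 651 \cdot 8 = 5208$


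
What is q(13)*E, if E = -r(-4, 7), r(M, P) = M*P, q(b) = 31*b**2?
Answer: 146692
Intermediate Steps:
E = 28 (E = -(-4)*7 = -1*(-28) = 28)
q(13)*E = (31*13**2)*28 = (31*169)*28 = 5239*28 = 146692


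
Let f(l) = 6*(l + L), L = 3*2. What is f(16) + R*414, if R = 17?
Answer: 7170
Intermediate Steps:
L = 6
f(l) = 36 + 6*l (f(l) = 6*(l + 6) = 6*(6 + l) = 36 + 6*l)
f(16) + R*414 = (36 + 6*16) + 17*414 = (36 + 96) + 7038 = 132 + 7038 = 7170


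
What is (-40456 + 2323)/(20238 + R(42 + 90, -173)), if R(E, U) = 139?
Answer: -38133/20377 ≈ -1.8714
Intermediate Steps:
(-40456 + 2323)/(20238 + R(42 + 90, -173)) = (-40456 + 2323)/(20238 + 139) = -38133/20377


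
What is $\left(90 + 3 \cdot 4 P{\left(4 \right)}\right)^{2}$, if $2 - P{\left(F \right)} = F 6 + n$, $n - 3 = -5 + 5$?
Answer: $44100$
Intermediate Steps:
$n = 3$ ($n = 3 + \left(-5 + 5\right) = 3 + 0 = 3$)
$P{\left(F \right)} = -1 - 6 F$ ($P{\left(F \right)} = 2 - \left(F 6 + 3\right) = 2 - \left(6 F + 3\right) = 2 - \left(3 + 6 F\right) = -1 - 6 F$)
$\left(90 + 3 \cdot 4 P{\left(4 \right)}\right)^{2} = \left(90 + 3 \cdot 4 \left(-1 - 24\right)\right)^{2} = \left(90 + 12 \left(-1 - 24\right)\right)^{2} = \left(90 + 12 \left(-25\right)\right)^{2} = \left(90 - 300\right)^{2} = \left(-210\right)^{2} = 44100$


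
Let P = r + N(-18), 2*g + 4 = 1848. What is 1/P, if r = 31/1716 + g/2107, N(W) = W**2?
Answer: 3615612/1173105757 ≈ 0.0030821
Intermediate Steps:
g = 922 (g = -2 + (1/2)*1848 = -2 + 924 = 922)
r = 1647469/3615612 (r = 31/1716 + 922/2107 = 1647469/3615612 ≈ 0.45565)
P = 1173105757/3615612 (P = 1647469/3615612 + (-18)**2 = 1647469/3615612 + 324 = 1173105757/3615612 ≈ 324.46)
1/P = 1/(1173105757/3615612) = 3615612/1173105757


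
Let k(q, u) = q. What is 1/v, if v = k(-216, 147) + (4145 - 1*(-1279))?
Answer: 1/5208 ≈ 0.00019201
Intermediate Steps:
v = 5208 (v = -216 + (4145 - 1*(-1279)) = -216 + (4145 + 1279) = -216 + 5424 = 5208)
1/v = 1/5208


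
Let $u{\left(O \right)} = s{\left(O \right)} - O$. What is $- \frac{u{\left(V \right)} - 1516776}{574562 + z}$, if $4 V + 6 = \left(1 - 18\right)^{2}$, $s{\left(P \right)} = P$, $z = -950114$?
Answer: $- \frac{63199}{15648} \approx -4.0388$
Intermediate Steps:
$V = \frac{283}{4}$ ($V = - \frac{3}{2} + \frac{\left(1 - 18\right)^{2}}{4} = - \frac{3}{2} + \frac{\left(-17\right)^{2}}{4} = - \frac{3}{2} + \frac{1}{4} \cdot 289 = - \frac{3}{2} + \frac{289}{4} = \frac{283}{4} \approx 70.75$)
$u{\left(O \right)} = 0$ ($u{\left(O \right)} = O - O = 0$)
$- \frac{u{\left(V \right)} - 1516776}{574562 + z} = - \frac{0 - 1516776}{574562 - 950114} = - \frac{-1516776}{-375552} = - \frac{\left(-1516776\right) \left(-1\right)}{375552} = \left(-1\right) \frac{63199}{15648} = - \frac{63199}{15648}$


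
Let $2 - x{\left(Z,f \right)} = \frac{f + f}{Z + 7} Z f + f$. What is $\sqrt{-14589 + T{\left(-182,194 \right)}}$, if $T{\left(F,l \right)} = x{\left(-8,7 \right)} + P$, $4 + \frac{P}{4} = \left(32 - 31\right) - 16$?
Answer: $i \sqrt{15454} \approx 124.31 i$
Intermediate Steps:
$x{\left(Z,f \right)} = 2 - f - \frac{2 Z f^{2}}{7 + Z}$ ($x{\left(Z,f \right)} = 2 - \left(\frac{f + f}{Z + 7} Z f + f\right) = 2 - \left(\frac{2 f}{7 + Z} Z f + f\right) = 2 - \left(\frac{2 Z f}{7 + Z} f + f\right) = 2 - \left(\frac{2 Z f^{2}}{7 + Z} + f\right) = 2 - \left(f + \frac{2 Z f^{2}}{7 + Z}\right) = 2 - f - \frac{2 Z f^{2}}{7 + Z}$)
$P = -76$ ($P = -16 + 4 \left(\left(32 - 31\right) - 16\right) = -16 + 4 \left(1 - 16\right) = -16 + 4 \left(-15\right) = -16 - 60 = -76$)
$T{\left(F,l \right)} = -865$ ($T{\left(F,l \right)} = \frac{14 - 49 + 2 \left(-8\right) - \left(-8\right) 7 - - 16 \cdot 7^{2}}{7 - 8} - 76 = \frac{14 - 49 - 16 + 56 - \left(-16\right) 49}{-1} - 76 = - (14 - 49 - 16 + 56 + 784) - 76 = \left(-1\right) 789 - 76 = -789 - 76 = -865$)
$\sqrt{-14589 + T{\left(-182,194 \right)}} = \sqrt{-14589 - 865} = \sqrt{-15454} = i \sqrt{15454}$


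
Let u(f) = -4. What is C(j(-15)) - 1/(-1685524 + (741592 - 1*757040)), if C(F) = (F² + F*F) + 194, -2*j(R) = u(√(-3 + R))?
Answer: 343596345/1700972 ≈ 202.00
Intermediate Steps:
j(R) = 2 (j(R) = -½*(-4) = 2)
C(F) = 194 + 2*F² (C(F) = (F² + F²) + 194 = 2*F² + 194 = 194 + 2*F²)
C(j(-15)) - 1/(-1685524 + (741592 - 1*757040)) = (194 + 2*2²) - 1/(-1685524 + (741592 - 1*757040)) = (194 + 2*4) - 1/(-1685524 + (741592 - 757040)) = (194 + 8) - 1/(-1685524 - 15448) = 202 - 1/(-1700972) = 202 - 1*(-1/1700972) = 202 + 1/1700972 = 343596345/1700972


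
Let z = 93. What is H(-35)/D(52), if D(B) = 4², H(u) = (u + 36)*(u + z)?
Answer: 29/8 ≈ 3.6250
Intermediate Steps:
H(u) = (36 + u)*(93 + u) (H(u) = (u + 36)*(u + 93) = (36 + u)*(93 + u))
D(B) = 16
H(-35)/D(52) = (3348 + (-35)² + 129*(-35))/16 = (3348 + 1225 - 4515)*(1/16) = 58*(1/16) = 29/8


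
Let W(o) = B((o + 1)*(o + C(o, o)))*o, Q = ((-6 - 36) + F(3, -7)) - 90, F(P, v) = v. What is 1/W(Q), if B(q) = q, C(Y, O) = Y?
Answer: -1/5332596 ≈ -1.8753e-7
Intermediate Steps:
Q = -139 (Q = ((-6 - 36) - 7) - 90 = (-42 - 7) - 90 = -49 - 90 = -139)
W(o) = 2*o²*(1 + o) (W(o) = ((o + 1)*(o + o))*o = ((1 + o)*(2*o))*o = (2*o*(1 + o))*o = 2*o²*(1 + o))
1/W(Q) = 1/(2*(-139)²*(1 - 139)) = 1/(2*19321*(-138)) = 1/(-5332596) = -1/5332596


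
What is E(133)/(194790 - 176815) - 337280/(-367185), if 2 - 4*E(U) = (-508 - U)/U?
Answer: 92161156937/100322285700 ≈ 0.91865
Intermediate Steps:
E(U) = ½ - (-508 - U)/(4*U)
E(133)/(194790 - 176815) - 337280/(-367185) = (¾ + 127/133)/(194790 - 176815) - 337280/(-367185) = (¾ + 127*(1/133))/17975 - 337280*(-1/367185) = (¾ + 127/133)*(1/17975) + 67456/73437 = (907/532)*(1/17975) + 67456/73437 = 907/9562700 + 67456/73437 = 92161156937/100322285700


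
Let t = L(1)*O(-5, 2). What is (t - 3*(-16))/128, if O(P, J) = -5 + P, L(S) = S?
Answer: 19/64 ≈ 0.29688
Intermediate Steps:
t = -10 (t = 1*(-5 - 5) = 1*(-10) = -10)
(t - 3*(-16))/128 = (-10 - 3*(-16))/128 = (-10 + 48)*(1/128) = 38*(1/128) = 19/64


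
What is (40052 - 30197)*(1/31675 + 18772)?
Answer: 1171962712071/6335 ≈ 1.8500e+8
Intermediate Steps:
(40052 - 30197)*(1/31675 + 18772) = 9855*(1/31675 + 18772) = 9855*(594603101/31675) = 1171962712071/6335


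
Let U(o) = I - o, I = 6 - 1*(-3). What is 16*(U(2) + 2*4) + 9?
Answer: 249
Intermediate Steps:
I = 9 (I = 6 + 3 = 9)
U(o) = 9 - o
16*(U(2) + 2*4) + 9 = 16*((9 - 1*2) + 2*4) + 9 = 16*((9 - 2) + 8) + 9 = 16*(7 + 8) + 9 = 16*15 + 9 = 240 + 9 = 249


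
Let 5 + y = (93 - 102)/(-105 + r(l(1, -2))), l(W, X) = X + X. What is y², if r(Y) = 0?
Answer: 29584/1225 ≈ 24.150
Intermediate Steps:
l(W, X) = 2*X
y = -172/35 (y = -5 + (93 - 102)/(-105 + 0) = -5 - 9/(-105) = -5 - 9*(-1/105) = -5 + 3/35 = -172/35 ≈ -4.9143)
y² = (-172/35)² = 29584/1225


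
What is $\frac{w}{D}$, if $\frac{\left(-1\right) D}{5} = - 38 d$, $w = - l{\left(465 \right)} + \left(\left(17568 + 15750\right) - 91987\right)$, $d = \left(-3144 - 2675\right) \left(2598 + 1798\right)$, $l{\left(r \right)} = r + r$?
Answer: $\frac{59599}{4860261560} \approx 1.2263 \cdot 10^{-5}$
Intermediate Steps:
$l{\left(r \right)} = 2 r$
$d = -25580324$ ($d = \left(-5819\right) 4396 = -25580324$)
$w = -59599$ ($w = - 2 \cdot 465 + \left(\left(17568 + 15750\right) - 91987\right) = \left(-1\right) 930 + \left(33318 - 91987\right) = -930 - 58669 = -59599$)
$D = -4860261560$ ($D = - 5 \left(\left(-38\right) \left(-25580324\right)\right) = \left(-5\right) 972052312 = -4860261560$)
$\frac{w}{D} = - \frac{59599}{-4860261560} = \left(-59599\right) \left(- \frac{1}{4860261560}\right) = \frac{59599}{4860261560}$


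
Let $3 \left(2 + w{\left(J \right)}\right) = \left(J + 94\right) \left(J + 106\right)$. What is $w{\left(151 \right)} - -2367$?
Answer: $\frac{70060}{3} \approx 23353.0$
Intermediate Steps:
$w{\left(J \right)} = -2 + \frac{\left(94 + J\right) \left(106 + J\right)}{3}$ ($w{\left(J \right)} = -2 + \frac{\left(J + 94\right) \left(J + 106\right)}{3} = -2 + \frac{\left(94 + J\right) \left(106 + J\right)}{3}$)
$w{\left(151 \right)} - -2367 = \left(\frac{9958}{3} + \frac{151^{2}}{3} + \frac{200}{3} \cdot 151\right) - -2367 = \left(\frac{9958}{3} + \frac{1}{3} \cdot 22801 + \frac{30200}{3}\right) + 2367 = \left(\frac{9958}{3} + \frac{22801}{3} + \frac{30200}{3}\right) + 2367 = \frac{62959}{3} + 2367 = \frac{70060}{3}$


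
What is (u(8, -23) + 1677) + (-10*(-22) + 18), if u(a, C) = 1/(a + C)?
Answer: 28724/15 ≈ 1914.9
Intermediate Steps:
u(a, C) = 1/(C + a)
(u(8, -23) + 1677) + (-10*(-22) + 18) = (1/(-23 + 8) + 1677) + (-10*(-22) + 18) = (1/(-15) + 1677) + (220 + 18) = (-1/15 + 1677) + 238 = 25154/15 + 238 = 28724/15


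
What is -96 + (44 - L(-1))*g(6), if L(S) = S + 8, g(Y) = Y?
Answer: 126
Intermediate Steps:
L(S) = 8 + S
-96 + (44 - L(-1))*g(6) = -96 + (44 - (8 - 1))*6 = -96 + (44 - 1*7)*6 = -96 + (44 - 7)*6 = -96 + 37*6 = -96 + 222 = 126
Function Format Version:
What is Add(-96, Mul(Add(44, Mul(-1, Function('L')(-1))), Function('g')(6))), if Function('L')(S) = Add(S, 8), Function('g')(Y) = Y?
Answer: 126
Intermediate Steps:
Function('L')(S) = Add(8, S)
Add(-96, Mul(Add(44, Mul(-1, Function('L')(-1))), Function('g')(6))) = Add(-96, Mul(Add(44, Mul(-1, Add(8, -1))), 6)) = Add(-96, Mul(Add(44, Mul(-1, 7)), 6)) = Add(-96, Mul(Add(44, -7), 6)) = Add(-96, Mul(37, 6)) = Add(-96, 222) = 126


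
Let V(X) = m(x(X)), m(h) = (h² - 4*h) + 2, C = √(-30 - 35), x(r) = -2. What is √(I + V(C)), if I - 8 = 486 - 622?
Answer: I*√114 ≈ 10.677*I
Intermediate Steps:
C = I*√65 (C = √(-65) = I*√65 ≈ 8.0623*I)
m(h) = 2 + h² - 4*h
V(X) = 14 (V(X) = 2 + (-2)² - 4*(-2) = 2 + 4 + 8 = 14)
I = -128 (I = 8 + (486 - 622) = 8 - 136 = -128)
√(I + V(C)) = √(-128 + 14) = √(-114) = I*√114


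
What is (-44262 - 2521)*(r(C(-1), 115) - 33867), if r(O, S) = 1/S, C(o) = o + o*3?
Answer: 182205937232/115 ≈ 1.5844e+9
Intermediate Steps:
C(o) = 4*o (C(o) = o + 3*o = 4*o)
(-44262 - 2521)*(r(C(-1), 115) - 33867) = (-44262 - 2521)*(1/115 - 33867) = -46783*(1/115 - 33867) = -46783*(-3894704/115) = 182205937232/115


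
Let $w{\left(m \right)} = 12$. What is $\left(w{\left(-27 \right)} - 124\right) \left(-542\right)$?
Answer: $60704$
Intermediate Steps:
$\left(w{\left(-27 \right)} - 124\right) \left(-542\right) = \left(12 - 124\right) \left(-542\right) = \left(-112\right) \left(-542\right) = 60704$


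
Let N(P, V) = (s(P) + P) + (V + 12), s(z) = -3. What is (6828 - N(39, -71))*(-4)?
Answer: -27404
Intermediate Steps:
N(P, V) = 9 + P + V (N(P, V) = (-3 + P) + (V + 12) = (-3 + P) + (12 + V) = 9 + P + V)
(6828 - N(39, -71))*(-4) = (6828 - (9 + 39 - 71))*(-4) = (6828 - 1*(-23))*(-4) = (6828 + 23)*(-4) = 6851*(-4) = -27404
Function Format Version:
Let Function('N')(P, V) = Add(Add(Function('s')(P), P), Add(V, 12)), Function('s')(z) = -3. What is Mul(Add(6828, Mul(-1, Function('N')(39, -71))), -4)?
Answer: -27404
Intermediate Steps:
Function('N')(P, V) = Add(9, P, V) (Function('N')(P, V) = Add(Add(-3, P), Add(V, 12)) = Add(Add(-3, P), Add(12, V)) = Add(9, P, V))
Mul(Add(6828, Mul(-1, Function('N')(39, -71))), -4) = Mul(Add(6828, Mul(-1, Add(9, 39, -71))), -4) = Mul(Add(6828, Mul(-1, -23)), -4) = Mul(Add(6828, 23), -4) = Mul(6851, -4) = -27404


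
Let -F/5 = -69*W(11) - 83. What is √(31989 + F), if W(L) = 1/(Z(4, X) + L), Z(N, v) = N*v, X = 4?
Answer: √291751/3 ≈ 180.05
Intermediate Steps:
W(L) = 1/(16 + L) (W(L) = 1/(4*4 + L) = 1/(16 + L))
F = 3850/9 (F = -5*(-69/(16 + 11) - 83) = -5*(-69/27 - 83) = -5*(-69*1/27 - 83) = -5*(-23/9 - 83) = -5*(-770/9) = 3850/9 ≈ 427.78)
√(31989 + F) = √(31989 + 3850/9) = √(291751/9) = √291751/3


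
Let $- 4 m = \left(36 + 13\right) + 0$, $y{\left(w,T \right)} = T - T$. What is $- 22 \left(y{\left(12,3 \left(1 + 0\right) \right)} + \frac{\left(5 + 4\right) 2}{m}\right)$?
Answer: $\frac{1584}{49} \approx 32.327$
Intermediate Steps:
$y{\left(w,T \right)} = 0$
$m = - \frac{49}{4}$ ($m = - \frac{\left(36 + 13\right) + 0}{4} = - \frac{49 + 0}{4} = \left(- \frac{1}{4}\right) 49 = - \frac{49}{4} \approx -12.25$)
$- 22 \left(y{\left(12,3 \left(1 + 0\right) \right)} + \frac{\left(5 + 4\right) 2}{m}\right) = - 22 \left(0 + \frac{\left(5 + 4\right) 2}{- \frac{49}{4}}\right) = - 22 \left(0 + 9 \cdot 2 \left(- \frac{4}{49}\right)\right) = - 22 \left(0 + 18 \left(- \frac{4}{49}\right)\right) = - 22 \left(0 - \frac{72}{49}\right) = \left(-22\right) \left(- \frac{72}{49}\right) = \frac{1584}{49}$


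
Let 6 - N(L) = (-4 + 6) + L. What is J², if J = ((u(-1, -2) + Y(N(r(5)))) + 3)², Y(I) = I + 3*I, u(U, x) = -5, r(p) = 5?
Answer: 1296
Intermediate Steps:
N(L) = 4 - L (N(L) = 6 - ((-4 + 6) + L) = 6 - (2 + L) = 6 + (-2 - L) = 4 - L)
Y(I) = 4*I
J = 36 (J = ((-5 + 4*(4 - 1*5)) + 3)² = ((-5 + 4*(4 - 5)) + 3)² = ((-5 + 4*(-1)) + 3)² = ((-5 - 4) + 3)² = (-9 + 3)² = (-6)² = 36)
J² = 36² = 1296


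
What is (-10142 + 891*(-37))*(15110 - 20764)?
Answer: 243738286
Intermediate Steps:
(-10142 + 891*(-37))*(15110 - 20764) = (-10142 - 32967)*(-5654) = -43109*(-5654) = 243738286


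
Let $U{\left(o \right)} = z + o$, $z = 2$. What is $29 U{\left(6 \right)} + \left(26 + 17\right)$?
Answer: $275$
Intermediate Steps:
$U{\left(o \right)} = 2 + o$
$29 U{\left(6 \right)} + \left(26 + 17\right) = 29 \left(2 + 6\right) + \left(26 + 17\right) = 29 \cdot 8 + 43 = 232 + 43 = 275$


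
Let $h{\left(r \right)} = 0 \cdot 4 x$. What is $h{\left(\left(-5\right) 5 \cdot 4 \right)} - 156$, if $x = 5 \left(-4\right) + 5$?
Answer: $-156$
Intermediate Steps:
$x = -15$ ($x = -20 + 5 = -15$)
$h{\left(r \right)} = 0$ ($h{\left(r \right)} = 0 \cdot 4 \left(-15\right) = 0 \left(-15\right) = 0$)
$h{\left(\left(-5\right) 5 \cdot 4 \right)} - 156 = 0 - 156 = -156$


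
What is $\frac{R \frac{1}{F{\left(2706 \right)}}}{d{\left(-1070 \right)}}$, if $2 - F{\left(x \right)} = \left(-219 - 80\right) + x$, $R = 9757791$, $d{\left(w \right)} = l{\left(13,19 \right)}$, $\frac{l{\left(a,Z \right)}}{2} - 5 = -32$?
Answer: $\frac{1084199}{14430} \approx 75.135$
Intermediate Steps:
$l{\left(a,Z \right)} = -54$ ($l{\left(a,Z \right)} = 10 + 2 \left(-32\right) = 10 - 64 = -54$)
$d{\left(w \right)} = -54$
$F{\left(x \right)} = 301 - x$ ($F{\left(x \right)} = 2 - \left(\left(-219 - 80\right) + x\right) = 2 - \left(-299 + x\right) = 301 - x$)
$\frac{R \frac{1}{F{\left(2706 \right)}}}{d{\left(-1070 \right)}} = \frac{9757791 \frac{1}{301 - 2706}}{-54} = \frac{9757791}{301 - 2706} \left(- \frac{1}{54}\right) = \frac{9757791}{-2405} \left(- \frac{1}{54}\right) = 9757791 \left(- \frac{1}{2405}\right) \left(- \frac{1}{54}\right) = \left(- \frac{9757791}{2405}\right) \left(- \frac{1}{54}\right) = \frac{1084199}{14430}$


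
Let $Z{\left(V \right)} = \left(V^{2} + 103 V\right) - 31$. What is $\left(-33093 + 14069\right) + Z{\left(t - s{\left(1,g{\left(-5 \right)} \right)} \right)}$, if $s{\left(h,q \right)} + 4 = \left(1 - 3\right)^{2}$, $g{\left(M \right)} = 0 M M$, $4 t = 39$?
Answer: $- \frac{287291}{16} \approx -17956.0$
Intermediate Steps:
$t = \frac{39}{4}$ ($t = \frac{1}{4} \cdot 39 = \frac{39}{4} \approx 9.75$)
$g{\left(M \right)} = 0$ ($g{\left(M \right)} = 0 M = 0$)
$s{\left(h,q \right)} = 0$ ($s{\left(h,q \right)} = -4 + \left(1 - 3\right)^{2} = -4 + \left(-2\right)^{2} = -4 + 4 = 0$)
$Z{\left(V \right)} = -31 + V^{2} + 103 V$
$\left(-33093 + 14069\right) + Z{\left(t - s{\left(1,g{\left(-5 \right)} \right)} \right)} = \left(-33093 + 14069\right) + \left(-31 + \left(\frac{39}{4} - 0\right)^{2} + 103 \left(\frac{39}{4} - 0\right)\right) = -19024 + \left(-31 + \left(\frac{39}{4} + 0\right)^{2} + 103 \left(\frac{39}{4} + 0\right)\right) = -19024 + \left(-31 + \left(\frac{39}{4}\right)^{2} + 103 \cdot \frac{39}{4}\right) = -19024 + \left(-31 + \frac{1521}{16} + \frac{4017}{4}\right) = -19024 + \frac{17093}{16} = - \frac{287291}{16}$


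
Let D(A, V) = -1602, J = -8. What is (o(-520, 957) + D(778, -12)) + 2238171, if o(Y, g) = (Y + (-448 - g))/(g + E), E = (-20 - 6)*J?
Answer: 521120192/233 ≈ 2.2366e+6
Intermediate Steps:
E = 208 (E = (-20 - 6)*(-8) = -26*(-8) = 208)
o(Y, g) = (-448 + Y - g)/(208 + g) (o(Y, g) = (Y + (-448 - g))/(g + 208) = (-448 + Y - g)/(208 + g))
(o(-520, 957) + D(778, -12)) + 2238171 = ((-448 - 520 - 1*957)/(208 + 957) - 1602) + 2238171 = ((-448 - 520 - 957)/1165 - 1602) + 2238171 = ((1/1165)*(-1925) - 1602) + 2238171 = (-385/233 - 1602) + 2238171 = -373651/233 + 2238171 = 521120192/233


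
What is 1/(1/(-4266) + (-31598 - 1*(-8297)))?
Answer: -4266/99402067 ≈ -4.2917e-5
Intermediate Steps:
1/(1/(-4266) + (-31598 - 1*(-8297))) = 1/(-1/4266 + (-31598 + 8297)) = 1/(-1/4266 - 23301) = 1/(-99402067/4266) = -4266/99402067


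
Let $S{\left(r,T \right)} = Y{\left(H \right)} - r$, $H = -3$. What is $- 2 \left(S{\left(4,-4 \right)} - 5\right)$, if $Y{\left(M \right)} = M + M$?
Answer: $30$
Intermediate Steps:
$Y{\left(M \right)} = 2 M$
$S{\left(r,T \right)} = -6 - r$ ($S{\left(r,T \right)} = 2 \left(-3\right) - r = -6 - r$)
$- 2 \left(S{\left(4,-4 \right)} - 5\right) = - 2 \left(\left(-6 - 4\right) - 5\right) = - 2 \left(-10 - 5\right) = \left(-2\right) \left(-15\right) = 30$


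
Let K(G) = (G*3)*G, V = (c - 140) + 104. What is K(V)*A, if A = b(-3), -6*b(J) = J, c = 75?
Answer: 4563/2 ≈ 2281.5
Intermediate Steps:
V = 39 (V = (75 - 140) + 104 = -65 + 104 = 39)
b(J) = -J/6
A = 1/2 (A = -1/6*(-3) = 1/2 ≈ 0.50000)
K(G) = 3*G**2 (K(G) = (3*G)*G = 3*G**2)
K(V)*A = (3*39**2)*(1/2) = (3*1521)*(1/2) = 4563*(1/2) = 4563/2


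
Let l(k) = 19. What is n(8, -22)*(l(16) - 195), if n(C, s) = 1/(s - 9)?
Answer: 176/31 ≈ 5.6774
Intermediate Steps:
n(C, s) = 1/(-9 + s)
n(8, -22)*(l(16) - 195) = (19 - 195)/(-9 - 22) = -176/(-31) = -1/31*(-176) = 176/31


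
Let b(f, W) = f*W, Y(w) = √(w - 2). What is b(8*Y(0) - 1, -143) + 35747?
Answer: 35890 - 1144*I*√2 ≈ 35890.0 - 1617.9*I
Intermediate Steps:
Y(w) = √(-2 + w)
b(f, W) = W*f
b(8*Y(0) - 1, -143) + 35747 = -143*(8*√(-2 + 0) - 1) + 35747 = -143*(8*√(-2) - 1) + 35747 = -143*(8*(I*√2) - 1) + 35747 = -143*(8*I*√2 - 1) + 35747 = -143*(-1 + 8*I*√2) + 35747 = (143 - 1144*I*√2) + 35747 = 35890 - 1144*I*√2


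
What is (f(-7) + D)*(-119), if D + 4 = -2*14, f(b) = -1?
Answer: 3927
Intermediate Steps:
D = -32 (D = -4 - 2*14 = -4 - 28 = -32)
(f(-7) + D)*(-119) = (-1 - 32)*(-119) = -33*(-119) = 3927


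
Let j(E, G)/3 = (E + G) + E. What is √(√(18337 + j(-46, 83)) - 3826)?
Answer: √(-3826 + √18310) ≈ 60.751*I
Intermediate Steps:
j(E, G) = 3*G + 6*E (j(E, G) = 3*((E + G) + E) = 3*(G + 2*E) = 3*G + 6*E)
√(√(18337 + j(-46, 83)) - 3826) = √(√(18337 + (3*83 + 6*(-46))) - 3826) = √(√(18337 + (249 - 276)) - 3826) = √(√(18337 - 27) - 3826) = √(√18310 - 3826) = √(-3826 + √18310)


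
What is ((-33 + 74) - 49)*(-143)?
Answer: 1144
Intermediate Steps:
((-33 + 74) - 49)*(-143) = (41 - 49)*(-143) = -8*(-143) = 1144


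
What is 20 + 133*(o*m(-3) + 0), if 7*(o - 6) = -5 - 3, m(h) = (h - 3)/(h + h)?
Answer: 666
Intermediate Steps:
m(h) = (-3 + h)/(2*h) (m(h) = (-3 + h)/((2*h)) = (-3 + h)*(1/(2*h)) = (-3 + h)/(2*h))
o = 34/7 (o = 6 + (-5 - 3)/7 = 6 + (⅐)*(-8) = 6 - 8/7 = 34/7 ≈ 4.8571)
20 + 133*(o*m(-3) + 0) = 20 + 133*(34*((½)*(-3 - 3)/(-3))/7 + 0) = 20 + 133*(34*((½)*(-⅓)*(-6))/7 + 0) = 20 + 133*((34/7)*1 + 0) = 20 + 133*(34/7 + 0) = 20 + 133*(34/7) = 20 + 646 = 666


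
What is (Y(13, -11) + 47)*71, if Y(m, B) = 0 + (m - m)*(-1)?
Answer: 3337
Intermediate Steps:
Y(m, B) = 0 (Y(m, B) = 0 + 0*(-1) = 0 + 0 = 0)
(Y(13, -11) + 47)*71 = (0 + 47)*71 = 47*71 = 3337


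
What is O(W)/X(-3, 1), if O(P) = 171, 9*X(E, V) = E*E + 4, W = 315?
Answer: 1539/13 ≈ 118.38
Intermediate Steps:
X(E, V) = 4/9 + E**2/9 (X(E, V) = (E*E + 4)/9 = (E**2 + 4)/9 = (4 + E**2)/9 = 4/9 + E**2/9)
O(W)/X(-3, 1) = 171/(4/9 + (1/9)*(-3)**2) = 171/(4/9 + (1/9)*9) = 171/(4/9 + 1) = 171/(13/9) = 171*(9/13) = 1539/13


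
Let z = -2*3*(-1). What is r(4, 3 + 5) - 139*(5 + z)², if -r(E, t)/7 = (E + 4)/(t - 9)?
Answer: -16763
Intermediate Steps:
r(E, t) = -7*(4 + E)/(-9 + t) (r(E, t) = -7*(E + 4)/(t - 9) = -7*(4 + E)/(-9 + t))
z = 6 (z = -6*(-1) = 6)
r(4, 3 + 5) - 139*(5 + z)² = 7*(-4 - 1*4)/(-9 + (3 + 5)) - 139*(5 + 6)² = 7*(-4 - 4)/(-9 + 8) - 139*11² = 7*(-8)/(-1) - 139*121 = 7*(-1)*(-8) - 16819 = 56 - 16819 = -16763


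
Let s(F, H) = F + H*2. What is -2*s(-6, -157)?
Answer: 640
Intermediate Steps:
s(F, H) = F + 2*H
-2*s(-6, -157) = -2*(-6 + 2*(-157)) = -2*(-6 - 314) = -2*(-320) = 640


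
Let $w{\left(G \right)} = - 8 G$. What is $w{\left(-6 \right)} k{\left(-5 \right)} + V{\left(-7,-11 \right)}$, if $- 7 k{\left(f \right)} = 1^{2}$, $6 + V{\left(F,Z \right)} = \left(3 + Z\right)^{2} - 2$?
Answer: $\frac{344}{7} \approx 49.143$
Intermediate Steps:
$V{\left(F,Z \right)} = -8 + \left(3 + Z\right)^{2}$ ($V{\left(F,Z \right)} = -6 + \left(\left(3 + Z\right)^{2} - 2\right) = -6 + \left(-2 + \left(3 + Z\right)^{2}\right) = -8 + \left(3 + Z\right)^{2}$)
$k{\left(f \right)} = - \frac{1}{7}$ ($k{\left(f \right)} = - \frac{1^{2}}{7} = \left(- \frac{1}{7}\right) 1 = - \frac{1}{7}$)
$w{\left(-6 \right)} k{\left(-5 \right)} + V{\left(-7,-11 \right)} = \left(-8\right) \left(-6\right) \left(- \frac{1}{7}\right) - \left(8 - \left(3 - 11\right)^{2}\right) = 48 \left(- \frac{1}{7}\right) - \left(8 - \left(-8\right)^{2}\right) = - \frac{48}{7} + \left(-8 + 64\right) = - \frac{48}{7} + 56 = \frac{344}{7}$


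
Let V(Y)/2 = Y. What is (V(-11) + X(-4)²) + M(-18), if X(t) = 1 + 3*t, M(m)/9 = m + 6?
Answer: -9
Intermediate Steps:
M(m) = 54 + 9*m (M(m) = 9*(m + 6) = 9*(6 + m) = 54 + 9*m)
V(Y) = 2*Y
(V(-11) + X(-4)²) + M(-18) = (2*(-11) + (1 + 3*(-4))²) + (54 + 9*(-18)) = (-22 + (1 - 12)²) + (54 - 162) = (-22 + (-11)²) - 108 = (-22 + 121) - 108 = 99 - 108 = -9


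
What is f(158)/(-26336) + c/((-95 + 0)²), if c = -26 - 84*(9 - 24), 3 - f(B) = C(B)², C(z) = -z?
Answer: 257771649/237682400 ≈ 1.0845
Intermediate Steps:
f(B) = 3 - B² (f(B) = 3 - (-B)² = 3 - B²)
c = 1234 (c = -26 - 84*(-15) = -26 + 1260 = 1234)
f(158)/(-26336) + c/((-95 + 0)²) = (3 - 1*158²)/(-26336) + 1234/((-95 + 0)²) = (3 - 1*24964)*(-1/26336) + 1234/((-95)²) = (3 - 24964)*(-1/26336) + 1234/9025 = -24961*(-1/26336) + 1234*(1/9025) = 24961/26336 + 1234/9025 = 257771649/237682400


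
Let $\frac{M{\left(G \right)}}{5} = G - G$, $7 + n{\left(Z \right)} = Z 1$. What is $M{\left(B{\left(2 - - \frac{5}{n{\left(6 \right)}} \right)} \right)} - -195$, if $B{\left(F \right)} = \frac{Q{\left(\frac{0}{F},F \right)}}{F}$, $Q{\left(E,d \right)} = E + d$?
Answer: $195$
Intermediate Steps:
$n{\left(Z \right)} = -7 + Z$ ($n{\left(Z \right)} = -7 + Z 1 = -7 + Z$)
$B{\left(F \right)} = 1$ ($B{\left(F \right)} = \frac{\frac{0}{F} + F}{F} = \frac{0 + F}{F} = \frac{F}{F} = 1$)
$M{\left(G \right)} = 0$ ($M{\left(G \right)} = 5 \left(G - G\right) = 5 \cdot 0 = 0$)
$M{\left(B{\left(2 - - \frac{5}{n{\left(6 \right)}} \right)} \right)} - -195 = 0 - -195 = 0 + 195 = 195$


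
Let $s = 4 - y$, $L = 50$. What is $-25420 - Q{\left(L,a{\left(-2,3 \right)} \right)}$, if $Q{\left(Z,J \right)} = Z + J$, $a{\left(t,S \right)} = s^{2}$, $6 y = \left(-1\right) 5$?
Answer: $- \frac{917761}{36} \approx -25493.0$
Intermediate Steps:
$y = - \frac{5}{6}$ ($y = \frac{\left(-1\right) 5}{6} = \frac{1}{6} \left(-5\right) = - \frac{5}{6} \approx -0.83333$)
$s = \frac{29}{6}$ ($s = 4 - - \frac{5}{6} = 4 + \frac{5}{6} = \frac{29}{6} \approx 4.8333$)
$a{\left(t,S \right)} = \frac{841}{36}$ ($a{\left(t,S \right)} = \left(\frac{29}{6}\right)^{2} = \frac{841}{36}$)
$Q{\left(Z,J \right)} = J + Z$
$-25420 - Q{\left(L,a{\left(-2,3 \right)} \right)} = -25420 - \left(\frac{841}{36} + 50\right) = -25420 - \frac{2641}{36} = - \frac{917761}{36}$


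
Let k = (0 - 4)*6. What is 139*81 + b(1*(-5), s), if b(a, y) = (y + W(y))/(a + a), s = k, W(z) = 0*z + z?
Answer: 56319/5 ≈ 11264.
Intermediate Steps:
W(z) = z (W(z) = 0 + z = z)
k = -24 (k = -4*6 = -24)
s = -24
b(a, y) = y/a (b(a, y) = (y + y)/(a + a) = (2*y)/((2*a)) = (2*y)*(1/(2*a)) = y/a)
139*81 + b(1*(-5), s) = 139*81 - 24/(1*(-5)) = 11259 - 24/(-5) = 11259 - 24*(-⅕) = 11259 + 24/5 = 56319/5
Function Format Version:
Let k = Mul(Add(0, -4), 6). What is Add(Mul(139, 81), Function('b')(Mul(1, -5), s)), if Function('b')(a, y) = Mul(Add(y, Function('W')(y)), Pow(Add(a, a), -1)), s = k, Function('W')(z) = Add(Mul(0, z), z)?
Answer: Rational(56319, 5) ≈ 11264.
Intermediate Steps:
Function('W')(z) = z (Function('W')(z) = Add(0, z) = z)
k = -24 (k = Mul(-4, 6) = -24)
s = -24
Function('b')(a, y) = Mul(y, Pow(a, -1)) (Function('b')(a, y) = Mul(Add(y, y), Pow(Add(a, a), -1)) = Mul(Mul(2, y), Pow(Mul(2, a), -1)) = Mul(Mul(2, y), Mul(Rational(1, 2), Pow(a, -1))) = Mul(y, Pow(a, -1)))
Add(Mul(139, 81), Function('b')(Mul(1, -5), s)) = Add(Mul(139, 81), Mul(-24, Pow(Mul(1, -5), -1))) = Add(11259, Mul(-24, Pow(-5, -1))) = Add(11259, Mul(-24, Rational(-1, 5))) = Add(11259, Rational(24, 5)) = Rational(56319, 5)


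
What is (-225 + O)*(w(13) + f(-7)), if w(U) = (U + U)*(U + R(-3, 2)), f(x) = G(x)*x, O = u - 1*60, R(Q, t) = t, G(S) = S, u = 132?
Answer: -67167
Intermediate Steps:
O = 72 (O = 132 - 1*60 = 132 - 60 = 72)
f(x) = x² (f(x) = x*x = x²)
w(U) = 2*U*(2 + U) (w(U) = (U + U)*(U + 2) = (2*U)*(2 + U) = 2*U*(2 + U))
(-225 + O)*(w(13) + f(-7)) = (-225 + 72)*(2*13*(2 + 13) + (-7)²) = -153*(2*13*15 + 49) = -153*(390 + 49) = -153*439 = -67167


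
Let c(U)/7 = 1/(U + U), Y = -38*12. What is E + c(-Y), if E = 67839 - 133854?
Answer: -60205673/912 ≈ -66015.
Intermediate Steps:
E = -66015
Y = -456
c(U) = 7/(2*U) (c(U) = 7/(U + U) = 7/((2*U)) = 7*(1/(2*U)) = 7/(2*U))
E + c(-Y) = -66015 + 7/(2*((-1*(-456)))) = -66015 + (7/2)/456 = -66015 + (7/2)*(1/456) = -66015 + 7/912 = -60205673/912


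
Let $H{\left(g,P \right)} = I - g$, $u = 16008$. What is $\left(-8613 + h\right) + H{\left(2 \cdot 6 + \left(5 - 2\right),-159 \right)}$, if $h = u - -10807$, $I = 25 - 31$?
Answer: $18181$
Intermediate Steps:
$I = -6$
$h = 26815$ ($h = 16008 - -10807 = 16008 + 10807 = 26815$)
$H{\left(g,P \right)} = -6 - g$
$\left(-8613 + h\right) + H{\left(2 \cdot 6 + \left(5 - 2\right),-159 \right)} = \left(-8613 + 26815\right) - \left(9 + 12\right) = 18202 - 21 = 18181$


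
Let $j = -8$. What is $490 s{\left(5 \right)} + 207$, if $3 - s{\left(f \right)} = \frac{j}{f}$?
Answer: $2461$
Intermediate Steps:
$s{\left(f \right)} = 3 + \frac{8}{f}$ ($s{\left(f \right)} = 3 - - \frac{8}{f} = 3 + \frac{8}{f}$)
$490 s{\left(5 \right)} + 207 = 490 \left(3 + \frac{8}{5}\right) + 207 = 490 \cdot \frac{23}{5} + 207 = 2254 + 207 = 2461$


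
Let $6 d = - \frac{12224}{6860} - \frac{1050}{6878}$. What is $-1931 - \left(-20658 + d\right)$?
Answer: $\frac{662709564329}{35387310} \approx 18727.0$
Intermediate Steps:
$d = - \frac{11409959}{35387310}$ ($d = \frac{- \frac{12224}{6860} - \frac{1050}{6878}}{6} = \frac{\left(-12224\right) \frac{1}{6860} - \frac{525}{3439}}{6} = \frac{- \frac{3056}{1715} - \frac{525}{3439}}{6} = \frac{1}{6} \left(- \frac{11409959}{5897885}\right) = - \frac{11409959}{35387310} \approx -0.32243$)
$-1931 - \left(-20658 + d\right) = -1931 + \left(20658 - - \frac{11409959}{35387310}\right) = -1931 + \left(20658 + \frac{11409959}{35387310}\right) = -1931 + \frac{731042459939}{35387310} = \frac{662709564329}{35387310}$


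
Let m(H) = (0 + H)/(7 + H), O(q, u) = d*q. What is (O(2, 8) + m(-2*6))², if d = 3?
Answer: 1764/25 ≈ 70.560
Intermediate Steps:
O(q, u) = 3*q
m(H) = H/(7 + H)
(O(2, 8) + m(-2*6))² = (3*2 + (-2*6)/(7 - 2*6))² = (6 - 12/(7 - 12))² = (6 - 12/(-5))² = (6 - 12*(-⅕))² = (6 + 12/5)² = (42/5)² = 1764/25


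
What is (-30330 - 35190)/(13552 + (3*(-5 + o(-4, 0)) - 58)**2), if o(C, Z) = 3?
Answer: -4095/1103 ≈ -3.7126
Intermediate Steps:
(-30330 - 35190)/(13552 + (3*(-5 + o(-4, 0)) - 58)**2) = (-30330 - 35190)/(13552 + (3*(-5 + 3) - 58)**2) = -65520/(13552 + (3*(-2) - 58)**2) = -65520/(13552 + (-6 - 58)**2) = -65520/(13552 + (-64)**2) = -65520/(13552 + 4096) = -65520/17648 = -65520*1/17648 = -4095/1103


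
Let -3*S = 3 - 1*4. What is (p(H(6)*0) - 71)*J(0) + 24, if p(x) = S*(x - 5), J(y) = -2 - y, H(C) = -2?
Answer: 508/3 ≈ 169.33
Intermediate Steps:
S = 1/3 (S = -(3 - 1*4)/3 = -(3 - 4)/3 = -1/3*(-1) = 1/3 ≈ 0.33333)
p(x) = -5/3 + x/3 (p(x) = (x - 5)/3 = (-5 + x)/3 = -5/3 + x/3)
(p(H(6)*0) - 71)*J(0) + 24 = ((-5/3 + (-2*0)/3) - 71)*(-2 - 1*0) + 24 = ((-5/3 + (1/3)*0) - 71)*(-2 + 0) + 24 = ((-5/3 + 0) - 71)*(-2) + 24 = (-5/3 - 71)*(-2) + 24 = -218/3*(-2) + 24 = 436/3 + 24 = 508/3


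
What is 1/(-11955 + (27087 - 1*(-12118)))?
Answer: 1/27250 ≈ 3.6697e-5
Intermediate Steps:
1/(-11955 + (27087 - 1*(-12118))) = 1/(-11955 + (27087 + 12118)) = 1/(-11955 + 39205) = 1/27250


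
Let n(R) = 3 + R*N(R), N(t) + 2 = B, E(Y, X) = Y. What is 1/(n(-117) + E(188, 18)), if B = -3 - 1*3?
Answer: 1/1127 ≈ 0.00088731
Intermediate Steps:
B = -6 (B = -3 - 3 = -6)
N(t) = -8 (N(t) = -2 - 6 = -8)
n(R) = 3 - 8*R (n(R) = 3 + R*(-8) = 3 - 8*R)
1/(n(-117) + E(188, 18)) = 1/((3 - 8*(-117)) + 188) = 1/((3 + 936) + 188) = 1/(939 + 188) = 1/1127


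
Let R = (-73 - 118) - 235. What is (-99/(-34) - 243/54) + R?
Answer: -7269/17 ≈ -427.59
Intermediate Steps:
R = -426 (R = -191 - 235 = -426)
(-99/(-34) - 243/54) + R = (-99/(-34) - 243/54) - 426 = (-99*(-1/34) - 243*1/54) - 426 = (99/34 - 9/2) - 426 = -27/17 - 426 = -7269/17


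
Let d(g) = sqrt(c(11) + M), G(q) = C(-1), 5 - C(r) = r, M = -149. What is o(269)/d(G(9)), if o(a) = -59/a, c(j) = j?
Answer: 59*I*sqrt(138)/37122 ≈ 0.018671*I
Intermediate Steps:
C(r) = 5 - r
G(q) = 6 (G(q) = 5 - 1*(-1) = 5 + 1 = 6)
d(g) = I*sqrt(138) (d(g) = sqrt(11 - 149) = sqrt(-138) = I*sqrt(138))
o(269)/d(G(9)) = (-59/269)/((I*sqrt(138))) = (-59*1/269)*(-I*sqrt(138)/138) = -(-59)*I*sqrt(138)/37122 = 59*I*sqrt(138)/37122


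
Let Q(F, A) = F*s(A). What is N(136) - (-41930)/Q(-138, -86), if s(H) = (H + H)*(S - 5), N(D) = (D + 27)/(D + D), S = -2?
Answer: 279961/807024 ≈ 0.34691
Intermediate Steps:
N(D) = (27 + D)/(2*D) (N(D) = (27 + D)/((2*D)) = (27 + D)*(1/(2*D)) = (27 + D)/(2*D))
s(H) = -14*H (s(H) = (H + H)*(-2 - 5) = (2*H)*(-7) = -14*H)
Q(F, A) = -14*A*F (Q(F, A) = F*(-14*A) = -14*A*F)
N(136) - (-41930)/Q(-138, -86) = (1/2)*(27 + 136)/136 - (-41930)/((-14*(-86)*(-138))) = (1/2)*(1/136)*163 - (-41930)/(-166152) = 163/272 - (-41930)*(-1)/166152 = 163/272 - 1*2995/11868 = 163/272 - 2995/11868 = 279961/807024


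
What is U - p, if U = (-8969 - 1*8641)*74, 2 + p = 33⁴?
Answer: -2489059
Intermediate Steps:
p = 1185919 (p = -2 + 33⁴ = -2 + 1185921 = 1185919)
U = -1303140 (U = (-8969 - 8641)*74 = -17610*74 = -1303140)
U - p = -1303140 - 1*1185919 = -1303140 - 1185919 = -2489059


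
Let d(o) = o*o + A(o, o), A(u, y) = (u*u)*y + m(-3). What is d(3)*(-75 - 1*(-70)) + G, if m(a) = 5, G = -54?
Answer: -259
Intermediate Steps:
A(u, y) = 5 + y*u**2 (A(u, y) = (u*u)*y + 5 = u**2*y + 5 = y*u**2 + 5 = 5 + y*u**2)
d(o) = 5 + o**2 + o**3 (d(o) = o*o + (5 + o*o**2) = o**2 + (5 + o**3) = 5 + o**2 + o**3)
d(3)*(-75 - 1*(-70)) + G = (5 + 3**2 + 3**3)*(-75 - 1*(-70)) - 54 = (5 + 9 + 27)*(-75 + 70) - 54 = 41*(-5) - 54 = -205 - 54 = -259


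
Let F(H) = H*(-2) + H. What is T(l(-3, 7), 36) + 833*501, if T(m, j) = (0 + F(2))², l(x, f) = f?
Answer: 417337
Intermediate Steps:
F(H) = -H (F(H) = -2*H + H = -H)
T(m, j) = 4 (T(m, j) = (0 - 1*2)² = (0 - 2)² = (-2)² = 4)
T(l(-3, 7), 36) + 833*501 = 4 + 833*501 = 4 + 417333 = 417337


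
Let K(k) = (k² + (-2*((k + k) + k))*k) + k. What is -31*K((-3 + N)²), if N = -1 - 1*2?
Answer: 199764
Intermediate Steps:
N = -3 (N = -1 - 2 = -3)
K(k) = k - 5*k² (K(k) = (k² + (-2*(2*k + k))*k) + k = (k² + (-6*k)*k) + k = (k² - 6*k²) + k = -5*k² + k = k - 5*k²)
-31*K((-3 + N)²) = -31*(-3 - 3)²*(1 - 5*(-3 - 3)²) = -31*(-6)²*(1 - 5*(-6)²) = -1116*(1 - 5*36) = -1116*(1 - 180) = -1116*(-179) = -31*(-6444) = 199764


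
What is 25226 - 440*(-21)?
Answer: 34466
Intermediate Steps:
25226 - 440*(-21) = 25226 + 9240 = 34466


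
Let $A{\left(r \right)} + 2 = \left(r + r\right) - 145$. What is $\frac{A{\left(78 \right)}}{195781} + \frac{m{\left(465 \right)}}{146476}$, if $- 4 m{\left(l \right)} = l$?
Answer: $- \frac{85765029}{114708871024} \approx -0.00074768$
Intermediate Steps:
$m{\left(l \right)} = - \frac{l}{4}$
$A{\left(r \right)} = -147 + 2 r$ ($A{\left(r \right)} = -2 + \left(\left(r + r\right) - 145\right) = -2 + \left(2 r - 145\right) = -2 + \left(-145 + 2 r\right) = -147 + 2 r$)
$\frac{A{\left(78 \right)}}{195781} + \frac{m{\left(465 \right)}}{146476} = \frac{-147 + 2 \cdot 78}{195781} + \frac{\left(- \frac{1}{4}\right) 465}{146476} = \left(-147 + 156\right) \frac{1}{195781} - \frac{465}{585904} = 9 \cdot \frac{1}{195781} - \frac{465}{585904} = \frac{9}{195781} - \frac{465}{585904} = - \frac{85765029}{114708871024}$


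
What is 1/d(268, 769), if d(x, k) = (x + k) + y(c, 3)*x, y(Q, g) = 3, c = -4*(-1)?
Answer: 1/1841 ≈ 0.00054318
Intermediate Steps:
c = 4
d(x, k) = k + 4*x (d(x, k) = (x + k) + 3*x = (k + x) + 3*x = k + 4*x)
1/d(268, 769) = 1/(769 + 4*268) = 1/(769 + 1072) = 1/1841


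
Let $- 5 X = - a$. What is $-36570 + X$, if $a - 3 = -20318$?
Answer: $-40633$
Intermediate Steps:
$a = -20315$ ($a = 3 - 20318 = -20315$)
$X = -4063$ ($X = - \frac{\left(-1\right) \left(-20315\right)}{5} = \left(- \frac{1}{5}\right) 20315 = -4063$)
$-36570 + X = -36570 - 4063 = -40633$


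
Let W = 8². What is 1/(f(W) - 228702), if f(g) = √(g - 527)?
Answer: -228702/52304605267 - I*√463/52304605267 ≈ -4.3725e-6 - 4.1139e-10*I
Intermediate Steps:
W = 64
f(g) = √(-527 + g)
1/(f(W) - 228702) = 1/(√(-527 + 64) - 228702) = 1/(√(-463) - 228702) = 1/(I*√463 - 228702) = 1/(-228702 + I*√463)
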